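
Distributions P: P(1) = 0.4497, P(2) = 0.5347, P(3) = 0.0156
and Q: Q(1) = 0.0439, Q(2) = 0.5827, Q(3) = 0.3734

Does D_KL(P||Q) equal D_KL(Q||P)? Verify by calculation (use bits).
D_KL(P||Q) = 1.3717 bits, D_KL(Q||P) = 1.6355 bits. No — D_KL(P||Q) ≠ D_KL(Q||P) for this pair.

D_KL(P||Q) = Σ P(x) log₂(P(x)/Q(x))

Computing term by term:
  P(1)·log₂(P(1)/Q(1)) = 0.4497·log₂(0.4497/0.0439) = 1.50949
  P(2)·log₂(P(2)/Q(2)) = 0.5347·log₂(0.5347/0.5827) = -0.06632
  P(3)·log₂(P(3)/Q(3)) = 0.0156·log₂(0.0156/0.3734) = -0.07147

D_KL(P||Q) = 1.50949 - 0.06632 - 0.07147 = 1.37170 ≈ 1.3717 bits

D_KL(Q||P) = Σ Q(x) log₂(Q(x)/P(x))

Computing term by term:
  Q(1)·log₂(Q(1)/P(1)) = 0.0439·log₂(0.0439/0.4497) = -0.14736
  Q(2)·log₂(Q(2)/P(2)) = 0.5827·log₂(0.5827/0.5347) = 0.07227
  Q(3)·log₂(Q(3)/P(3)) = 0.3734·log₂(0.3734/0.0156) = 1.71058

D_KL(Q||P) = -0.14736 + 0.07227 + 1.71058 = 1.63549 ≈ 1.6355 bits

These are NOT equal (difference: 0.2638 bits). KL divergence is asymmetric: D_KL(P||Q) ≠ D_KL(Q||P) in general.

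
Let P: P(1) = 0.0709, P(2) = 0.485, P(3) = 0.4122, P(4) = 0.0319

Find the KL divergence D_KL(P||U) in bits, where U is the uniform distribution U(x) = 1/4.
0.5374 bits

U(i) = 1/4 for all i

D_KL(P||U) = Σ P(x) log₂(P(x) / (1/4))
           = Σ P(x) log₂(P(x)) + log₂(4)
           = log₂(4) - H(P)

H(P) = -Σ P(x) log₂(P(x)):
  -P(1)·log₂(P(1)) = -(0.0709)·log₂(0.0709) = 0.27070
  -P(2)·log₂(P(2)) = -(0.485)·log₂(0.485) = 0.50631
  -P(3)·log₂(P(3)) = -(0.4122)·log₂(0.4122) = 0.52703
  -P(4)·log₂(P(4)) = -(0.0319)·log₂(0.0319) = 0.15855
H(P) = 0.27070 + 0.50631 + 0.52703 + 0.15855 = 1.46259 bits

log₂(4) = 2.00000 bits

D_KL(P||U) = 2.00000 - 1.46259 = 0.53741 ≈ 0.5374 bits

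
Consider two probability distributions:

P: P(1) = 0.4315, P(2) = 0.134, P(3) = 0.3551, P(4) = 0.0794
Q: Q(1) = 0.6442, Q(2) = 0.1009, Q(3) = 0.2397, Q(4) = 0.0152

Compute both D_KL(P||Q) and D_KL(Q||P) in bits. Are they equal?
D_KL(P||Q) = 0.1961 bits, D_KL(Q||P) = 0.1590 bits. No, they are not equal.

D_KL(P||Q) = Σ P(x) log₂(P(x)/Q(x))

Computing term by term:
  P(1)·log₂(P(1)/Q(1)) = 0.4315·log₂(0.4315/0.6442) = -0.24947
  P(2)·log₂(P(2)/Q(2)) = 0.134·log₂(0.134/0.1009) = 0.05485
  P(3)·log₂(P(3)/Q(3)) = 0.3551·log₂(0.3551/0.2397) = 0.20134
  P(4)·log₂(P(4)/Q(4)) = 0.0794·log₂(0.0794/0.0152) = 0.18937

D_KL(P||Q) = -0.24947 + 0.05485 + 0.20134 + 0.18937 = 0.19609 ≈ 0.1961 bits

D_KL(Q||P) = Σ Q(x) log₂(Q(x)/P(x))

Computing term by term:
  Q(1)·log₂(Q(1)/P(1)) = 0.6442·log₂(0.6442/0.4315) = 0.37244
  Q(2)·log₂(Q(2)/P(2)) = 0.1009·log₂(0.1009/0.134) = -0.04130
  Q(3)·log₂(Q(3)/P(3)) = 0.2397·log₂(0.2397/0.3551) = -0.13591
  Q(4)·log₂(Q(4)/P(4)) = 0.0152·log₂(0.0152/0.0794) = -0.03625

D_KL(Q||P) = 0.37244 - 0.04130 - 0.13591 - 0.03625 = 0.15898 ≈ 0.1590 bits

These are NOT equal (difference: 0.0371 bits). KL divergence is asymmetric: D_KL(P||Q) ≠ D_KL(Q||P) in general.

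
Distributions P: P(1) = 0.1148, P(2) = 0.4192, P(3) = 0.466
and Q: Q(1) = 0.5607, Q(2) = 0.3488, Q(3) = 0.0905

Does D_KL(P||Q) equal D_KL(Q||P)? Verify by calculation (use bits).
D_KL(P||Q) = 0.9503 bits, D_KL(Q||P) = 0.9765 bits. No — D_KL(P||Q) ≠ D_KL(Q||P) for this pair.

D_KL(P||Q) = Σ P(x) log₂(P(x)/Q(x))

Computing term by term:
  P(1)·log₂(P(1)/Q(1)) = 0.1148·log₂(0.1148/0.5607) = -0.26267
  P(2)·log₂(P(2)/Q(2)) = 0.4192·log₂(0.4192/0.3488) = 0.11119
  P(3)·log₂(P(3)/Q(3)) = 0.466·log₂(0.466/0.0905) = 1.10178

D_KL(P||Q) = -0.26267 + 0.11119 + 1.10178 = 0.95030 ≈ 0.9503 bits

D_KL(Q||P) = Σ Q(x) log₂(Q(x)/P(x))

Computing term by term:
  Q(1)·log₂(Q(1)/P(1)) = 0.5607·log₂(0.5607/0.1148) = 1.28294
  Q(2)·log₂(Q(2)/P(2)) = 0.3488·log₂(0.3488/0.4192) = -0.09252
  Q(3)·log₂(Q(3)/P(3)) = 0.0905·log₂(0.0905/0.466) = -0.21397

D_KL(Q||P) = 1.28294 - 0.09252 - 0.21397 = 0.97645 ≈ 0.9765 bits

These are NOT equal (difference: 0.0262 bits). KL divergence is asymmetric: D_KL(P||Q) ≠ D_KL(Q||P) in general.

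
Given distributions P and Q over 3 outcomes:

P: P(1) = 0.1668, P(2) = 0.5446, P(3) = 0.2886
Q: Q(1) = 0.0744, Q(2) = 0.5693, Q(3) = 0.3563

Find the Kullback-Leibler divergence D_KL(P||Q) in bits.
0.0717 bits

D_KL(P||Q) = Σ P(x) log₂(P(x)/Q(x))

Computing term by term:
  P(1)·log₂(P(1)/Q(1)) = 0.1668·log₂(0.1668/0.0744) = 0.19428
  P(2)·log₂(P(2)/Q(2)) = 0.5446·log₂(0.5446/0.5693) = -0.03485
  P(3)·log₂(P(3)/Q(3)) = 0.2886·log₂(0.2886/0.3563) = -0.08774

D_KL(P||Q) = 0.19428 - 0.03485 - 0.08774 = 0.07169 ≈ 0.0717 bits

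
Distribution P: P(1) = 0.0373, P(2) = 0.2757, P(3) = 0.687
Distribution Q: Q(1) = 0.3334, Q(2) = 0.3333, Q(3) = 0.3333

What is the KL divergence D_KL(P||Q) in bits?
0.5235 bits

D_KL(P||Q) = Σ P(x) log₂(P(x)/Q(x))

Computing term by term:
  P(1)·log₂(P(1)/Q(1)) = 0.0373·log₂(0.0373/0.3334) = -0.11787
  P(2)·log₂(P(2)/Q(2)) = 0.2757·log₂(0.2757/0.3333) = -0.07547
  P(3)·log₂(P(3)/Q(3)) = 0.687·log₂(0.687/0.3333) = 0.71688

D_KL(P||Q) = -0.11787 - 0.07547 + 0.71688 = 0.52354 ≈ 0.5235 bits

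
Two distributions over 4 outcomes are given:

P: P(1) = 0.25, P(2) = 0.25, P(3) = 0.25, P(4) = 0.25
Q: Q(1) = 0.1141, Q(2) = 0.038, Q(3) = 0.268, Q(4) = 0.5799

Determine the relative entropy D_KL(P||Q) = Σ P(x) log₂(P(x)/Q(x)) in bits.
0.6338 bits

D_KL(P||Q) = Σ P(x) log₂(P(x)/Q(x))

Computing term by term:
  P(1)·log₂(P(1)/Q(1)) = 0.25·log₂(0.25/0.1141) = 0.28291
  P(2)·log₂(P(2)/Q(2)) = 0.25·log₂(0.25/0.038) = 0.67946
  P(3)·log₂(P(3)/Q(3)) = 0.25·log₂(0.25/0.268) = -0.02508
  P(4)·log₂(P(4)/Q(4)) = 0.25·log₂(0.25/0.5799) = -0.30347

D_KL(P||Q) = 0.28291 + 0.67946 - 0.02508 - 0.30347 = 0.63382 ≈ 0.6338 bits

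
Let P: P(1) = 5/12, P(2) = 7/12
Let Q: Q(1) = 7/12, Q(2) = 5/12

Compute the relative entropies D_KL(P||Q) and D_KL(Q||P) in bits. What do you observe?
D_KL(P||Q) = 0.0809 bits, D_KL(Q||P) = 0.0809 bits. The two directions give the same value here, because Q is a self-inverse relabeling of P; in general KL divergence is asymmetric.

D_KL(P||Q) = Σ P(x) log₂(P(x)/Q(x))

Computing term by term:
  P(1)·log₂(P(1)/Q(1)) = (5/12)·log₂((5/12)/(7/12)) = -0.20226
  P(2)·log₂(P(2)/Q(2)) = (7/12)·log₂((7/12)/(5/12)) = 0.28317

D_KL(P||Q) = -0.20226 + 0.28317 = 0.08091 ≈ 0.0809 bits

D_KL(Q||P) = Σ Q(x) log₂(Q(x)/P(x))

Computing term by term:
  Q(1)·log₂(Q(1)/P(1)) = (7/12)·log₂((7/12)/(5/12)) = 0.28317
  Q(2)·log₂(Q(2)/P(2)) = (5/12)·log₂((5/12)/(7/12)) = -0.20226

D_KL(Q||P) = 0.28317 - 0.20226 = 0.08091 ≈ 0.0809 bits

These ARE equal here. Q is P with outcomes relabeled (Q(1) = P(2), Q(2) = P(1)) by a relabeling that is its own inverse, so the two sums contain exactly the same terms in a different order. This is a special case — KL divergence is not symmetric in general: D_KL(P||Q) ≠ D_KL(Q||P) for most P, Q.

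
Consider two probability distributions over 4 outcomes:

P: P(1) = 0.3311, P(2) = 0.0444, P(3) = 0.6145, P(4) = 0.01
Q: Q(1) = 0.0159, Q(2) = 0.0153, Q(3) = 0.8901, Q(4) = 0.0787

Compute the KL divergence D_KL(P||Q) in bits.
1.1603 bits

D_KL(P||Q) = Σ P(x) log₂(P(x)/Q(x))

Computing term by term:
  P(1)·log₂(P(1)/Q(1)) = 0.3311·log₂(0.3311/0.0159) = 1.45027
  P(2)·log₂(P(2)/Q(2)) = 0.0444·log₂(0.0444/0.0153) = 0.06824
  P(3)·log₂(P(3)/Q(3)) = 0.6145·log₂(0.6145/0.8901) = -0.32848
  P(4)·log₂(P(4)/Q(4)) = 0.01·log₂(0.01/0.0787) = -0.02976

D_KL(P||Q) = 1.45027 + 0.06824 - 0.32848 - 0.02976 = 1.16027 ≈ 1.1603 bits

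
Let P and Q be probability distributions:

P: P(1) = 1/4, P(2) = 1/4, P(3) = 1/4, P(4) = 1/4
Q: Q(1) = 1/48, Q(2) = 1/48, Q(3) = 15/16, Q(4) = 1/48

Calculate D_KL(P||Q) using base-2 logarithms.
2.2120 bits

D_KL(P||Q) = Σ P(x) log₂(P(x)/Q(x))

Computing term by term:
  P(1)·log₂(P(1)/Q(1)) = (1/4)·log₂((1/4)/(1/48)) = 0.89624
  P(2)·log₂(P(2)/Q(2)) = (1/4)·log₂((1/4)/(1/48)) = 0.89624
  P(3)·log₂(P(3)/Q(3)) = (1/4)·log₂((1/4)/(15/16)) = -0.47672
  P(4)·log₂(P(4)/Q(4)) = (1/4)·log₂((1/4)/(1/48)) = 0.89624

D_KL(P||Q) = 0.89624 + 0.89624 - 0.47672 + 0.89624 = 2.21200 ≈ 2.2120 bits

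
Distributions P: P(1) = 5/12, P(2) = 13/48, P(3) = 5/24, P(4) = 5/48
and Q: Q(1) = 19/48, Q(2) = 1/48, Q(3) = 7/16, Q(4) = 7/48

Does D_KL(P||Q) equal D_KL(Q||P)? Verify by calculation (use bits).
D_KL(P||Q) = 0.7595 bits, D_KL(Q||P) = 0.4327 bits. No — D_KL(P||Q) ≠ D_KL(Q||P) for this pair.

D_KL(P||Q) = Σ P(x) log₂(P(x)/Q(x))

Computing term by term:
  P(1)·log₂(P(1)/Q(1)) = (5/12)·log₂((5/12)/(19/48)) = 0.03083
  P(2)·log₂(P(2)/Q(2)) = (13/48)·log₂((13/48)/(1/48)) = 1.00220
  P(3)·log₂(P(3)/Q(3)) = (5/24)·log₂((5/24)/(7/16)) = -0.22300
  P(4)·log₂(P(4)/Q(4)) = (5/48)·log₂((5/48)/(7/48)) = -0.05057

D_KL(P||Q) = 0.03083 + 1.00220 - 0.22300 - 0.05057 = 0.75946 ≈ 0.7595 bits

D_KL(Q||P) = Σ Q(x) log₂(Q(x)/P(x))

Computing term by term:
  Q(1)·log₂(Q(1)/P(1)) = (19/48)·log₂((19/48)/(5/12)) = -0.02929
  Q(2)·log₂(Q(2)/P(2)) = (1/48)·log₂((1/48)/(13/48)) = -0.07709
  Q(3)·log₂(Q(3)/P(3)) = (7/16)·log₂((7/16)/(5/24)) = 0.46830
  Q(4)·log₂(Q(4)/P(4)) = (7/48)·log₂((7/48)/(5/48)) = 0.07079

D_KL(Q||P) = -0.02929 - 0.07709 + 0.46830 + 0.07079 = 0.43271 ≈ 0.4327 bits

These are NOT equal (difference: 0.3268 bits). KL divergence is asymmetric: D_KL(P||Q) ≠ D_KL(Q||P) in general.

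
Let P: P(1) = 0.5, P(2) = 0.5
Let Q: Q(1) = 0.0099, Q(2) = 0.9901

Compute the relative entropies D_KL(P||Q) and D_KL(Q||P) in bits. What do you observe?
D_KL(P||Q) = 2.3364 bits, D_KL(Q||P) = 0.9199 bits. The two directions give different values (D_KL(P||Q) exceeds D_KL(Q||P) by 1.4165 bits): KL divergence is asymmetric.

D_KL(P||Q) = Σ P(x) log₂(P(x)/Q(x))

Computing term by term:
  P(1)·log₂(P(1)/Q(1)) = 0.5·log₂(0.5/0.0099) = 2.82918
  P(2)·log₂(P(2)/Q(2)) = 0.5·log₂(0.5/0.9901) = -0.49282

D_KL(P||Q) = 2.82918 - 0.49282 = 2.33636 ≈ 2.3364 bits

D_KL(Q||P) = Σ Q(x) log₂(Q(x)/P(x))

Computing term by term:
  Q(1)·log₂(Q(1)/P(1)) = 0.0099·log₂(0.0099/0.5) = -0.05602
  Q(2)·log₂(Q(2)/P(2)) = 0.9901·log₂(0.9901/0.5) = 0.97589

D_KL(Q||P) = -0.05602 + 0.97589 = 0.91987 ≈ 0.9199 bits

These are NOT equal (difference: 1.4165 bits). KL divergence is asymmetric: D_KL(P||Q) ≠ D_KL(Q||P) in general.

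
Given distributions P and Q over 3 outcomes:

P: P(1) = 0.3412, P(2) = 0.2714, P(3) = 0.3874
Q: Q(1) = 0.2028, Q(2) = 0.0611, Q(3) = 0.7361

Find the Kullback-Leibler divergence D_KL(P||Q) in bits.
0.4812 bits

D_KL(P||Q) = Σ P(x) log₂(P(x)/Q(x))

Computing term by term:
  P(1)·log₂(P(1)/Q(1)) = 0.3412·log₂(0.3412/0.2028) = 0.25609
  P(2)·log₂(P(2)/Q(2)) = 0.2714·log₂(0.2714/0.0611) = 0.58383
  P(3)·log₂(P(3)/Q(3)) = 0.3874·log₂(0.3874/0.7361) = -0.35876

D_KL(P||Q) = 0.25609 + 0.58383 - 0.35876 = 0.48116 ≈ 0.4812 bits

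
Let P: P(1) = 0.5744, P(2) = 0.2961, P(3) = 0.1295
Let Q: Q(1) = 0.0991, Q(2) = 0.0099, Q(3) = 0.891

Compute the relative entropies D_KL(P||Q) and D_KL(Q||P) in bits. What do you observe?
D_KL(P||Q) = 2.5475 bits, D_KL(Q||P) = 2.1794 bits. The two directions give different values (D_KL(P||Q) exceeds D_KL(Q||P) by 0.3681 bits): KL divergence is asymmetric.

D_KL(P||Q) = Σ P(x) log₂(P(x)/Q(x))

Computing term by term:
  P(1)·log₂(P(1)/Q(1)) = 0.5744·log₂(0.5744/0.0991) = 1.45616
  P(2)·log₂(P(2)/Q(2)) = 0.2961·log₂(0.2961/0.0099) = 1.45163
  P(3)·log₂(P(3)/Q(3)) = 0.1295·log₂(0.1295/0.891) = -0.36033

D_KL(P||Q) = 1.45616 + 1.45163 - 0.36033 = 2.54746 ≈ 2.5475 bits

D_KL(Q||P) = Σ Q(x) log₂(Q(x)/P(x))

Computing term by term:
  Q(1)·log₂(Q(1)/P(1)) = 0.0991·log₂(0.0991/0.5744) = -0.25123
  Q(2)·log₂(Q(2)/P(2)) = 0.0099·log₂(0.0099/0.2961) = -0.04853
  Q(3)·log₂(Q(3)/P(3)) = 0.891·log₂(0.891/0.1295) = 2.47918

D_KL(Q||P) = -0.25123 - 0.04853 + 2.47918 = 2.17942 ≈ 2.1794 bits

These are NOT equal (difference: 0.3681 bits). KL divergence is asymmetric: D_KL(P||Q) ≠ D_KL(Q||P) in general.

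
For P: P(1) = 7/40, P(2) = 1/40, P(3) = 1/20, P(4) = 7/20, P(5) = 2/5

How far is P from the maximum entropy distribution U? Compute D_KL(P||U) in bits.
0.4739 bits

U(i) = 1/5 for all i

D_KL(P||U) = Σ P(x) log₂(P(x) / (1/5))
           = Σ P(x) log₂(P(x)) + log₂(5)
           = log₂(5) - H(P)

H(P) = -Σ P(x) log₂(P(x)):
  -P(1)·log₂(P(1)) = -(7/40)·log₂(7/40) = 0.44005
  -P(2)·log₂(P(2)) = -(1/40)·log₂(1/40) = 0.13305
  -P(3)·log₂(P(3)) = -(1/20)·log₂(1/20) = 0.21610
  -P(4)·log₂(P(4)) = -(7/20)·log₂(7/20) = 0.53010
  -P(5)·log₂(P(5)) = -(2/5)·log₂(2/5) = 0.52877
H(P) = 0.44005 + 0.13305 + 0.21610 + 0.53010 + 0.52877 = 1.84807 bits

log₂(5) = 2.32193 bits

D_KL(P||U) = 2.32193 - 1.84807 = 0.47386 ≈ 0.4739 bits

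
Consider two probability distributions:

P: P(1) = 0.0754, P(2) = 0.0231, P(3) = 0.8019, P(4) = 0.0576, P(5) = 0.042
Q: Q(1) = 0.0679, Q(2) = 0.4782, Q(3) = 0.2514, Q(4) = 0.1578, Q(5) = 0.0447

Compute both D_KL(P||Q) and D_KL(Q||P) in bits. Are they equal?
D_KL(P||Q) = 1.1648 bits, D_KL(Q||P) = 1.8930 bits. No, they are not equal.

D_KL(P||Q) = Σ P(x) log₂(P(x)/Q(x))

Computing term by term:
  P(1)·log₂(P(1)/Q(1)) = 0.0754·log₂(0.0754/0.0679) = 0.01140
  P(2)·log₂(P(2)/Q(2)) = 0.0231·log₂(0.0231/0.4782) = -0.10099
  P(3)·log₂(P(3)/Q(3)) = 0.8019·log₂(0.8019/0.2514) = 1.34193
  P(4)·log₂(P(4)/Q(4)) = 0.0576·log₂(0.0576/0.1578) = -0.08375
  P(5)·log₂(P(5)/Q(5)) = 0.042·log₂(0.042/0.0447) = -0.00378

D_KL(P||Q) = 0.01140 - 0.10099 + 1.34193 - 0.08375 - 0.00378 = 1.16481 ≈ 1.1648 bits

D_KL(Q||P) = Σ Q(x) log₂(Q(x)/P(x))

Computing term by term:
  Q(1)·log₂(Q(1)/P(1)) = 0.0679·log₂(0.0679/0.0754) = -0.01026
  Q(2)·log₂(Q(2)/P(2)) = 0.4782·log₂(0.4782/0.0231) = 2.09052
  Q(3)·log₂(Q(3)/P(3)) = 0.2514·log₂(0.2514/0.8019) = -0.42070
  Q(4)·log₂(Q(4)/P(4)) = 0.1578·log₂(0.1578/0.0576) = 0.22943
  Q(5)·log₂(Q(5)/P(5)) = 0.0447·log₂(0.0447/0.042) = 0.00402

D_KL(Q||P) = -0.01026 + 2.09052 - 0.42070 + 0.22943 + 0.00402 = 1.89301 ≈ 1.8930 bits

These are NOT equal (difference: 0.7282 bits). KL divergence is asymmetric: D_KL(P||Q) ≠ D_KL(Q||P) in general.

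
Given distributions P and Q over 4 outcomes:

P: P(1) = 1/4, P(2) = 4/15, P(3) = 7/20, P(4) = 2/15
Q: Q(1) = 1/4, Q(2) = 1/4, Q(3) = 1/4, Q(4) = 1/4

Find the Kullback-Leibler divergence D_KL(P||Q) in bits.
0.0738 bits

D_KL(P||Q) = Σ P(x) log₂(P(x)/Q(x))

Computing term by term:
  P(1)·log₂(P(1)/Q(1)) = (1/4)·log₂((1/4)/(1/4)) = 0.00000
  P(2)·log₂(P(2)/Q(2)) = (4/15)·log₂((4/15)/(1/4)) = 0.02483
  P(3)·log₂(P(3)/Q(3)) = (7/20)·log₂((7/20)/(1/4)) = 0.16990
  P(4)·log₂(P(4)/Q(4)) = (2/15)·log₂((2/15)/(1/4)) = -0.12092

D_KL(P||Q) = 0.00000 + 0.02483 + 0.16990 - 0.12092 = 0.07381 ≈ 0.0738 bits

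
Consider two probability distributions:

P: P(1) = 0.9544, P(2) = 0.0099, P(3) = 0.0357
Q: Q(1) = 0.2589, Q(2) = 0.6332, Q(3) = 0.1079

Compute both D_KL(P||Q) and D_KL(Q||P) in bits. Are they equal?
D_KL(P||Q) = 1.6800 bits, D_KL(Q||P) = 3.4835 bits. No, they are not equal.

D_KL(P||Q) = Σ P(x) log₂(P(x)/Q(x))

Computing term by term:
  P(1)·log₂(P(1)/Q(1)) = 0.9544·log₂(0.9544/0.2589) = 1.79637
  P(2)·log₂(P(2)/Q(2)) = 0.0099·log₂(0.0099/0.6332) = -0.05939
  P(3)·log₂(P(3)/Q(3)) = 0.0357·log₂(0.0357/0.1079) = -0.05697

D_KL(P||Q) = 1.79637 - 0.05939 - 0.05697 = 1.68001 ≈ 1.6800 bits

D_KL(Q||P) = Σ Q(x) log₂(Q(x)/P(x))

Computing term by term:
  Q(1)·log₂(Q(1)/P(1)) = 0.2589·log₂(0.2589/0.9544) = -0.48730
  Q(2)·log₂(Q(2)/P(2)) = 0.6332·log₂(0.6332/0.0099) = 3.79862
  Q(3)·log₂(Q(3)/P(3)) = 0.1079·log₂(0.1079/0.0357) = 0.17218

D_KL(Q||P) = -0.48730 + 3.79862 + 0.17218 = 3.48350 ≈ 3.4835 bits

These are NOT equal (difference: 1.8035 bits). KL divergence is asymmetric: D_KL(P||Q) ≠ D_KL(Q||P) in general.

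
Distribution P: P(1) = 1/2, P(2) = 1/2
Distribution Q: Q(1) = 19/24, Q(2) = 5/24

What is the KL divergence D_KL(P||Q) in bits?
0.3000 bits

D_KL(P||Q) = Σ P(x) log₂(P(x)/Q(x))

Computing term by term:
  P(1)·log₂(P(1)/Q(1)) = (1/2)·log₂((1/2)/(19/24)) = -0.33148
  P(2)·log₂(P(2)/Q(2)) = (1/2)·log₂((1/2)/(5/24)) = 0.63152

D_KL(P||Q) = -0.33148 + 0.63152 = 0.30004 ≈ 0.3000 bits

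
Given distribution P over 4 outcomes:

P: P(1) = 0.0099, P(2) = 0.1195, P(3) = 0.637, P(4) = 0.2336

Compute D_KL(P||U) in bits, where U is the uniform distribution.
0.6633 bits

U(i) = 1/4 for all i

D_KL(P||U) = Σ P(x) log₂(P(x) / (1/4))
           = Σ P(x) log₂(P(x)) + log₂(4)
           = log₂(4) - H(P)

H(P) = -Σ P(x) log₂(P(x)):
  -P(1)·log₂(P(1)) = -(0.0099)·log₂(0.0099) = 0.06592
  -P(2)·log₂(P(2)) = -(0.1195)·log₂(0.1195) = 0.36626
  -P(3)·log₂(P(3)) = -(0.637)·log₂(0.637) = 0.41445
  -P(4)·log₂(P(4)) = -(0.2336)·log₂(0.2336) = 0.49007
H(P) = 0.06592 + 0.36626 + 0.41445 + 0.49007 = 1.33670 bits

log₂(4) = 2.00000 bits

D_KL(P||U) = 2.00000 - 1.33670 = 0.66330 ≈ 0.6633 bits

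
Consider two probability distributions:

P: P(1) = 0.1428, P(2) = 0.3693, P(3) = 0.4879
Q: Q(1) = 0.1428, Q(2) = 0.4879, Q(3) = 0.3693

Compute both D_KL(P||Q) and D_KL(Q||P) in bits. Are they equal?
D_KL(P||Q) = 0.0477 bits, D_KL(Q||P) = 0.0477 bits. Yes, in this case they are equal (although KL divergence is not symmetric in general).

D_KL(P||Q) = Σ P(x) log₂(P(x)/Q(x))

Computing term by term:
  P(1)·log₂(P(1)/Q(1)) = 0.1428·log₂(0.1428/0.1428) = 0.00000
  P(2)·log₂(P(2)/Q(2)) = 0.3693·log₂(0.3693/0.4879) = -0.14838
  P(3)·log₂(P(3)/Q(3)) = 0.4879·log₂(0.4879/0.3693) = 0.19603

D_KL(P||Q) = 0.00000 - 0.14838 + 0.19603 = 0.04765 ≈ 0.0477 bits

D_KL(Q||P) = Σ Q(x) log₂(Q(x)/P(x))

Computing term by term:
  Q(1)·log₂(Q(1)/P(1)) = 0.1428·log₂(0.1428/0.1428) = 0.00000
  Q(2)·log₂(Q(2)/P(2)) = 0.4879·log₂(0.4879/0.3693) = 0.19603
  Q(3)·log₂(Q(3)/P(3)) = 0.3693·log₂(0.3693/0.4879) = -0.14838

D_KL(Q||P) = 0.00000 + 0.19603 - 0.14838 = 0.04765 ≈ 0.0477 bits

These ARE equal here. Q is P with outcomes relabeled (Q(2) = P(3), Q(3) = P(2)) by a relabeling that is its own inverse, so the two sums contain exactly the same terms in a different order. This is a special case — KL divergence is not symmetric in general: D_KL(P||Q) ≠ D_KL(Q||P) for most P, Q.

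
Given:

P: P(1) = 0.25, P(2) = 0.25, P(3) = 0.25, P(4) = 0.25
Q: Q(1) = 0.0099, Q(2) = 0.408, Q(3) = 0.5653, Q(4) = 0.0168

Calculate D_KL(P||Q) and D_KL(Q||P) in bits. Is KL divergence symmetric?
D_KL(P||Q) = 1.6675 bits, D_KL(Q||P) = 0.8422 bits. No, KL divergence is not symmetric.

D_KL(P||Q) = Σ P(x) log₂(P(x)/Q(x))

Computing term by term:
  P(1)·log₂(P(1)/Q(1)) = 0.25·log₂(0.25/0.0099) = 1.16459
  P(2)·log₂(P(2)/Q(2)) = 0.25·log₂(0.25/0.408) = -0.17666
  P(3)·log₂(P(3)/Q(3)) = 0.25·log₂(0.25/0.5653) = -0.29427
  P(4)·log₂(P(4)/Q(4)) = 0.25·log₂(0.25/0.0168) = 0.97385

D_KL(P||Q) = 1.16459 - 0.17666 - 0.29427 + 0.97385 = 1.66751 ≈ 1.6675 bits

D_KL(Q||P) = Σ Q(x) log₂(Q(x)/P(x))

Computing term by term:
  Q(1)·log₂(Q(1)/P(1)) = 0.0099·log₂(0.0099/0.25) = -0.04612
  Q(2)·log₂(Q(2)/P(2)) = 0.408·log₂(0.408/0.25) = 0.28831
  Q(3)·log₂(Q(3)/P(3)) = 0.5653·log₂(0.5653/0.25) = 0.66541
  Q(4)·log₂(Q(4)/P(4)) = 0.0168·log₂(0.0168/0.25) = -0.06544

D_KL(Q||P) = -0.04612 + 0.28831 + 0.66541 - 0.06544 = 0.84216 ≈ 0.8422 bits

These are NOT equal (difference: 0.8253 bits). KL divergence is asymmetric: D_KL(P||Q) ≠ D_KL(Q||P) in general.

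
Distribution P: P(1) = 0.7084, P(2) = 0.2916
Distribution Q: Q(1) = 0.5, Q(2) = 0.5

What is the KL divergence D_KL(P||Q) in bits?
0.1292 bits

D_KL(P||Q) = Σ P(x) log₂(P(x)/Q(x))

Computing term by term:
  P(1)·log₂(P(1)/Q(1)) = 0.7084·log₂(0.7084/0.5) = 0.35607
  P(2)·log₂(P(2)/Q(2)) = 0.2916·log₂(0.2916/0.5) = -0.22685

D_KL(P||Q) = 0.35607 - 0.22685 = 0.12922 ≈ 0.1292 bits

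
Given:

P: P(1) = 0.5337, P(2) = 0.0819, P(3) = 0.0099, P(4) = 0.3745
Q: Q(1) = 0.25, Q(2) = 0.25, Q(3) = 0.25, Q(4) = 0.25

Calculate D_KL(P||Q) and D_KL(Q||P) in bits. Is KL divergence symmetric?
D_KL(P||Q) = 0.6243 bits, D_KL(Q||P) = 1.1478 bits. No, KL divergence is not symmetric.

D_KL(P||Q) = Σ P(x) log₂(P(x)/Q(x))

Computing term by term:
  P(1)·log₂(P(1)/Q(1)) = 0.5337·log₂(0.5337/0.25) = 0.58392
  P(2)·log₂(P(2)/Q(2)) = 0.0819·log₂(0.0819/0.25) = -0.13186
  P(3)·log₂(P(3)/Q(3)) = 0.0099·log₂(0.0099/0.25) = -0.04612
  P(4)·log₂(P(4)/Q(4)) = 0.3745·log₂(0.3745/0.25) = 0.21835

D_KL(P||Q) = 0.58392 - 0.13186 - 0.04612 + 0.21835 = 0.62429 ≈ 0.6243 bits

D_KL(Q||P) = Σ Q(x) log₂(Q(x)/P(x))

Computing term by term:
  Q(1)·log₂(Q(1)/P(1)) = 0.25·log₂(0.25/0.5337) = -0.27353
  Q(2)·log₂(Q(2)/P(2)) = 0.25·log₂(0.25/0.0819) = 0.40250
  Q(3)·log₂(Q(3)/P(3)) = 0.25·log₂(0.25/0.0099) = 1.16459
  Q(4)·log₂(Q(4)/P(4)) = 0.25·log₂(0.25/0.3745) = -0.14576

D_KL(Q||P) = -0.27353 + 0.40250 + 1.16459 - 0.14576 = 1.14780 ≈ 1.1478 bits

These are NOT equal (difference: 0.5235 bits). KL divergence is asymmetric: D_KL(P||Q) ≠ D_KL(Q||P) in general.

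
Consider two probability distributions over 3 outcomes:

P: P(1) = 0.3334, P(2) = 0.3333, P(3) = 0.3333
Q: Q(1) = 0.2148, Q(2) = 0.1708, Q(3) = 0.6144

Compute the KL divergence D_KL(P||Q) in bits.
0.2388 bits

D_KL(P||Q) = Σ P(x) log₂(P(x)/Q(x))

Computing term by term:
  P(1)·log₂(P(1)/Q(1)) = 0.3334·log₂(0.3334/0.2148) = 0.21146
  P(2)·log₂(P(2)/Q(2)) = 0.3333·log₂(0.3333/0.1708) = 0.32147
  P(3)·log₂(P(3)/Q(3)) = 0.3333·log₂(0.3333/0.6144) = -0.29409

D_KL(P||Q) = 0.21146 + 0.32147 - 0.29409 = 0.23884 ≈ 0.2388 bits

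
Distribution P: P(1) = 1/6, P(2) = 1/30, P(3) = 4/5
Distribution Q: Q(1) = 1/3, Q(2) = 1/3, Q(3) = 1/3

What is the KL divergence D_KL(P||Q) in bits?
0.7330 bits

D_KL(P||Q) = Σ P(x) log₂(P(x)/Q(x))

Computing term by term:
  P(1)·log₂(P(1)/Q(1)) = (1/6)·log₂((1/6)/(1/3)) = -0.16667
  P(2)·log₂(P(2)/Q(2)) = (1/30)·log₂((1/30)/(1/3)) = -0.11073
  P(3)·log₂(P(3)/Q(3)) = (4/5)·log₂((4/5)/(1/3)) = 1.01043

D_KL(P||Q) = -0.16667 - 0.11073 + 1.01043 = 0.73303 ≈ 0.7330 bits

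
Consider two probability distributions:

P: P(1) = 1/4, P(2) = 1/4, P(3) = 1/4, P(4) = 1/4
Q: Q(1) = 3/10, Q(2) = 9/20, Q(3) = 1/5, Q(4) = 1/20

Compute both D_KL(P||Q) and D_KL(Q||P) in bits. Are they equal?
D_KL(P||Q) = 0.3832 bits, D_KL(Q||P) = 0.2800 bits. No, they are not equal.

D_KL(P||Q) = Σ P(x) log₂(P(x)/Q(x))

Computing term by term:
  P(1)·log₂(P(1)/Q(1)) = (1/4)·log₂((1/4)/(3/10)) = -0.06576
  P(2)·log₂(P(2)/Q(2)) = (1/4)·log₂((1/4)/(9/20)) = -0.21200
  P(3)·log₂(P(3)/Q(3)) = (1/4)·log₂((1/4)/(1/5)) = 0.08048
  P(4)·log₂(P(4)/Q(4)) = (1/4)·log₂((1/4)/(1/20)) = 0.58048

D_KL(P||Q) = -0.06576 - 0.21200 + 0.08048 + 0.58048 = 0.38320 ≈ 0.3832 bits

D_KL(Q||P) = Σ Q(x) log₂(Q(x)/P(x))

Computing term by term:
  Q(1)·log₂(Q(1)/P(1)) = (3/10)·log₂((3/10)/(1/4)) = 0.07891
  Q(2)·log₂(Q(2)/P(2)) = (9/20)·log₂((9/20)/(1/4)) = 0.38160
  Q(3)·log₂(Q(3)/P(3)) = (1/5)·log₂((1/5)/(1/4)) = -0.06439
  Q(4)·log₂(Q(4)/P(4)) = (1/20)·log₂((1/20)/(1/4)) = -0.11610

D_KL(Q||P) = 0.07891 + 0.38160 - 0.06439 - 0.11610 = 0.28002 ≈ 0.2800 bits

These are NOT equal (difference: 0.1032 bits). KL divergence is asymmetric: D_KL(P||Q) ≠ D_KL(Q||P) in general.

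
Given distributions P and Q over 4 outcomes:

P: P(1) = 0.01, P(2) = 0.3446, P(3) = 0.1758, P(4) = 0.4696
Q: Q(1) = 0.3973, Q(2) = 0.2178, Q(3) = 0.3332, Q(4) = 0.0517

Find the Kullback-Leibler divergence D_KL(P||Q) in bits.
1.5076 bits

D_KL(P||Q) = Σ P(x) log₂(P(x)/Q(x))

Computing term by term:
  P(1)·log₂(P(1)/Q(1)) = 0.01·log₂(0.01/0.3973) = -0.05312
  P(2)·log₂(P(2)/Q(2)) = 0.3446·log₂(0.3446/0.2178) = 0.22810
  P(3)·log₂(P(3)/Q(3)) = 0.1758·log₂(0.1758/0.3332) = -0.16217
  P(4)·log₂(P(4)/Q(4)) = 0.4696·log₂(0.4696/0.0517) = 1.49483

D_KL(P||Q) = -0.05312 + 0.22810 - 0.16217 + 1.49483 = 1.50764 ≈ 1.5076 bits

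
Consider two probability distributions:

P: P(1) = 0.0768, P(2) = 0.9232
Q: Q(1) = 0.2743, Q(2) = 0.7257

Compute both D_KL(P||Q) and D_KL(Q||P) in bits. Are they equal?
D_KL(P||Q) = 0.1796 bits, D_KL(Q||P) = 0.2518 bits. No, they are not equal.

D_KL(P||Q) = Σ P(x) log₂(P(x)/Q(x))

Computing term by term:
  P(1)·log₂(P(1)/Q(1)) = 0.0768·log₂(0.0768/0.2743) = -0.14105
  P(2)·log₂(P(2)/Q(2)) = 0.9232·log₂(0.9232/0.7257) = 0.32060

D_KL(P||Q) = -0.14105 + 0.32060 = 0.17955 ≈ 0.1796 bits

D_KL(Q||P) = Σ Q(x) log₂(Q(x)/P(x))

Computing term by term:
  Q(1)·log₂(Q(1)/P(1)) = 0.2743·log₂(0.2743/0.0768) = 0.50377
  Q(2)·log₂(Q(2)/P(2)) = 0.7257·log₂(0.7257/0.9232) = -0.25201

D_KL(Q||P) = 0.50377 - 0.25201 = 0.25176 ≈ 0.2518 bits

These are NOT equal (difference: 0.0722 bits). KL divergence is asymmetric: D_KL(P||Q) ≠ D_KL(Q||P) in general.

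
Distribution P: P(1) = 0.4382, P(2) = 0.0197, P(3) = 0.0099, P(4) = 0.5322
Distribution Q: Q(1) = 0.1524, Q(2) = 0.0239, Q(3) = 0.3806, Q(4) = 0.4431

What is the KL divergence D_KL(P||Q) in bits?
0.7508 bits

D_KL(P||Q) = Σ P(x) log₂(P(x)/Q(x))

Computing term by term:
  P(1)·log₂(P(1)/Q(1)) = 0.4382·log₂(0.4382/0.1524) = 0.66770
  P(2)·log₂(P(2)/Q(2)) = 0.0197·log₂(0.0197/0.0239) = -0.00549
  P(3)·log₂(P(3)/Q(3)) = 0.0099·log₂(0.0099/0.3806) = -0.05212
  P(4)·log₂(P(4)/Q(4)) = 0.5322·log₂(0.5322/0.4431) = 0.14068

D_KL(P||Q) = 0.66770 - 0.00549 - 0.05212 + 0.14068 = 0.75077 ≈ 0.7508 bits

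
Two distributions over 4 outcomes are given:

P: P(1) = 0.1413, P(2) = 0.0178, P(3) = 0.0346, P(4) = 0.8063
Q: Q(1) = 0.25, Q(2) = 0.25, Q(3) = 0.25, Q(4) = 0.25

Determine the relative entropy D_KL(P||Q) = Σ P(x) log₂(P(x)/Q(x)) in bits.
1.0793 bits

D_KL(P||Q) = Σ P(x) log₂(P(x)/Q(x))

Computing term by term:
  P(1)·log₂(P(1)/Q(1)) = 0.1413·log₂(0.1413/0.25) = -0.11631
  P(2)·log₂(P(2)/Q(2)) = 0.0178·log₂(0.0178/0.25) = -0.06785
  P(3)·log₂(P(3)/Q(3)) = 0.0346·log₂(0.0346/0.25) = -0.09872
  P(4)·log₂(P(4)/Q(4)) = 0.8063·log₂(0.8063/0.25) = 1.36215

D_KL(P||Q) = -0.11631 - 0.06785 - 0.09872 + 1.36215 = 1.07927 ≈ 1.0793 bits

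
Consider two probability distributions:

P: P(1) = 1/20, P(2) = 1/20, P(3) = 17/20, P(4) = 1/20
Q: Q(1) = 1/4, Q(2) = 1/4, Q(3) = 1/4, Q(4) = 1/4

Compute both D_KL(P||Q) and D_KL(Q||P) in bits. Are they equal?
D_KL(P||Q) = 1.1524 bits, D_KL(Q||P) = 1.3001 bits. No, they are not equal.

D_KL(P||Q) = Σ P(x) log₂(P(x)/Q(x))

Computing term by term:
  P(1)·log₂(P(1)/Q(1)) = (1/20)·log₂((1/20)/(1/4)) = -0.11610
  P(2)·log₂(P(2)/Q(2)) = (1/20)·log₂((1/20)/(1/4)) = -0.11610
  P(3)·log₂(P(3)/Q(3)) = (17/20)·log₂((17/20)/(1/4)) = 1.50070
  P(4)·log₂(P(4)/Q(4)) = (1/20)·log₂((1/20)/(1/4)) = -0.11610

D_KL(P||Q) = -0.11610 - 0.11610 + 1.50070 - 0.11610 = 1.15240 ≈ 1.1524 bits

D_KL(Q||P) = Σ Q(x) log₂(Q(x)/P(x))

Computing term by term:
  Q(1)·log₂(Q(1)/P(1)) = (1/4)·log₂((1/4)/(1/20)) = 0.58048
  Q(2)·log₂(Q(2)/P(2)) = (1/4)·log₂((1/4)/(1/20)) = 0.58048
  Q(3)·log₂(Q(3)/P(3)) = (1/4)·log₂((1/4)/(17/20)) = -0.44138
  Q(4)·log₂(Q(4)/P(4)) = (1/4)·log₂((1/4)/(1/20)) = 0.58048

D_KL(Q||P) = 0.58048 + 0.58048 - 0.44138 + 0.58048 = 1.30006 ≈ 1.3001 bits

These are NOT equal (difference: 0.1477 bits). KL divergence is asymmetric: D_KL(P||Q) ≠ D_KL(Q||P) in general.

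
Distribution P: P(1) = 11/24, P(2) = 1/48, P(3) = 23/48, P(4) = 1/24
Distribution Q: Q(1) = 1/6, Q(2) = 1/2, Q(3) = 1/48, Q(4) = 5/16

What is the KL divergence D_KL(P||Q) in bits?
2.6198 bits

D_KL(P||Q) = Σ P(x) log₂(P(x)/Q(x))

Computing term by term:
  P(1)·log₂(P(1)/Q(1)) = (11/24)·log₂((11/24)/(1/6)) = 0.66891
  P(2)·log₂(P(2)/Q(2)) = (1/48)·log₂((1/48)/(1/2)) = -0.09552
  P(3)·log₂(P(3)/Q(3)) = (23/48)·log₂((23/48)/(1/48)) = 2.16754
  P(4)·log₂(P(4)/Q(4)) = (1/24)·log₂((1/24)/(5/16)) = -0.12112

D_KL(P||Q) = 0.66891 - 0.09552 + 2.16754 - 0.12112 = 2.61981 ≈ 2.6198 bits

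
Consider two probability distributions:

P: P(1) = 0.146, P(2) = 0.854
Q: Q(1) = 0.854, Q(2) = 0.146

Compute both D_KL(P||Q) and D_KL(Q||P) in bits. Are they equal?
D_KL(P||Q) = 1.8042 bits, D_KL(Q||P) = 1.8042 bits. Yes, in this case they are equal (although KL divergence is not symmetric in general).

D_KL(P||Q) = Σ P(x) log₂(P(x)/Q(x))

Computing term by term:
  P(1)·log₂(P(1)/Q(1)) = 0.146·log₂(0.146/0.854) = -0.37205
  P(2)·log₂(P(2)/Q(2)) = 0.854·log₂(0.854/0.146) = 2.17622

D_KL(P||Q) = -0.37205 + 2.17622 = 1.80417 ≈ 1.8042 bits

D_KL(Q||P) = Σ Q(x) log₂(Q(x)/P(x))

Computing term by term:
  Q(1)·log₂(Q(1)/P(1)) = 0.854·log₂(0.854/0.146) = 2.17622
  Q(2)·log₂(Q(2)/P(2)) = 0.146·log₂(0.146/0.854) = -0.37205

D_KL(Q||P) = 2.17622 - 0.37205 = 1.80417 ≈ 1.8042 bits

These ARE equal here. Q is P with outcomes relabeled (Q(1) = P(2), Q(2) = P(1)) by a relabeling that is its own inverse, so the two sums contain exactly the same terms in a different order. This is a special case — KL divergence is not symmetric in general: D_KL(P||Q) ≠ D_KL(Q||P) for most P, Q.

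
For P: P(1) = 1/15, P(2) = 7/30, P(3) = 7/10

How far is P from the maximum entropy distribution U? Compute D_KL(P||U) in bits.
0.4744 bits

U(i) = 1/3 for all i

D_KL(P||U) = Σ P(x) log₂(P(x) / (1/3))
           = Σ P(x) log₂(P(x)) + log₂(3)
           = log₂(3) - H(P)

H(P) = -Σ P(x) log₂(P(x)):
  -P(1)·log₂(P(1)) = -(1/15)·log₂(1/15) = 0.26046
  -P(2)·log₂(P(2)) = -(7/30)·log₂(7/30) = 0.48989
  -P(3)·log₂(P(3)) = -(7/10)·log₂(7/10) = 0.36020
H(P) = 0.26046 + 0.48989 + 0.36020 = 1.11055 bits

log₂(3) = 1.58496 bits

D_KL(P||U) = 1.58496 - 1.11055 = 0.47441 ≈ 0.4744 bits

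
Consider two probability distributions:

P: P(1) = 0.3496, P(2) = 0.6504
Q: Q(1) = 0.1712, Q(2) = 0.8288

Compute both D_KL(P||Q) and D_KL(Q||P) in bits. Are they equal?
D_KL(P||Q) = 0.1327 bits, D_KL(Q||P) = 0.1135 bits. No, they are not equal.

D_KL(P||Q) = Σ P(x) log₂(P(x)/Q(x))

Computing term by term:
  P(1)·log₂(P(1)/Q(1)) = 0.3496·log₂(0.3496/0.1712) = 0.36010
  P(2)·log₂(P(2)/Q(2)) = 0.6504·log₂(0.6504/0.8288) = -0.22744

D_KL(P||Q) = 0.36010 - 0.22744 = 0.13266 ≈ 0.1327 bits

D_KL(Q||P) = Σ Q(x) log₂(Q(x)/P(x))

Computing term by term:
  Q(1)·log₂(Q(1)/P(1)) = 0.1712·log₂(0.1712/0.3496) = -0.17634
  Q(2)·log₂(Q(2)/P(2)) = 0.8288·log₂(0.8288/0.6504) = 0.28983

D_KL(Q||P) = -0.17634 + 0.28983 = 0.11349 ≈ 0.1135 bits

These are NOT equal (difference: 0.0192 bits). KL divergence is asymmetric: D_KL(P||Q) ≠ D_KL(Q||P) in general.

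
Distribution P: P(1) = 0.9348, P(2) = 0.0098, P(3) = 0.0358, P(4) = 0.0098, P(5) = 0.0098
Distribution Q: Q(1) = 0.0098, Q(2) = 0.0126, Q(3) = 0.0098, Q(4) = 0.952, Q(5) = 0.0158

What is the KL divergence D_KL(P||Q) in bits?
6.1389 bits

D_KL(P||Q) = Σ P(x) log₂(P(x)/Q(x))

Computing term by term:
  P(1)·log₂(P(1)/Q(1)) = 0.9348·log₂(0.9348/0.0098) = 6.14699
  P(2)·log₂(P(2)/Q(2)) = 0.0098·log₂(0.0098/0.0126) = -0.00355
  P(3)·log₂(P(3)/Q(3)) = 0.0358·log₂(0.0358/0.0098) = 0.06691
  P(4)·log₂(P(4)/Q(4)) = 0.0098·log₂(0.0098/0.952) = -0.06470
  P(5)·log₂(P(5)/Q(5)) = 0.0098·log₂(0.0098/0.0158) = -0.00675

D_KL(P||Q) = 6.14699 - 0.00355 + 0.06691 - 0.06470 - 0.00675 = 6.13890 ≈ 6.1389 bits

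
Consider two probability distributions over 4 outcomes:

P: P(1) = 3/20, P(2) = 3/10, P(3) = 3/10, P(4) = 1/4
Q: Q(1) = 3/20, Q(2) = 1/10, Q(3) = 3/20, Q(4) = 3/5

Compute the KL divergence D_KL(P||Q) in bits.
0.4597 bits

D_KL(P||Q) = Σ P(x) log₂(P(x)/Q(x))

Computing term by term:
  P(1)·log₂(P(1)/Q(1)) = (3/20)·log₂((3/20)/(3/20)) = 0.00000
  P(2)·log₂(P(2)/Q(2)) = (3/10)·log₂((3/10)/(1/10)) = 0.47549
  P(3)·log₂(P(3)/Q(3)) = (3/10)·log₂((3/10)/(3/20)) = 0.30000
  P(4)·log₂(P(4)/Q(4)) = (1/4)·log₂((1/4)/(3/5)) = -0.31576

D_KL(P||Q) = 0.00000 + 0.47549 + 0.30000 - 0.31576 = 0.45973 ≈ 0.4597 bits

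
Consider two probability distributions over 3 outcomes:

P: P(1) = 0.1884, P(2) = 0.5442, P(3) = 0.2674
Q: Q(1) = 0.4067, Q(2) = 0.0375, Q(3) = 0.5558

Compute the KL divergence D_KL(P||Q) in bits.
1.6087 bits

D_KL(P||Q) = Σ P(x) log₂(P(x)/Q(x))

Computing term by term:
  P(1)·log₂(P(1)/Q(1)) = 0.1884·log₂(0.1884/0.4067) = -0.20916
  P(2)·log₂(P(2)/Q(2)) = 0.5442·log₂(0.5442/0.0375) = 2.10016
  P(3)·log₂(P(3)/Q(3)) = 0.2674·log₂(0.2674/0.5558) = -0.28226

D_KL(P||Q) = -0.20916 + 2.10016 - 0.28226 = 1.60874 ≈ 1.6087 bits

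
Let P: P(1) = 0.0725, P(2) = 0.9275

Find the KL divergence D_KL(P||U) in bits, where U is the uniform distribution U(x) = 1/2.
0.6248 bits

U(i) = 1/2 for all i

D_KL(P||U) = Σ P(x) log₂(P(x) / (1/2))
           = Σ P(x) log₂(P(x)) + log₂(2)
           = log₂(2) - H(P)

H(P) = -Σ P(x) log₂(P(x)):
  -P(1)·log₂(P(1)) = -(0.0725)·log₂(0.0725) = 0.27448
  -P(2)·log₂(P(2)) = -(0.9275)·log₂(0.9275) = 0.10071
H(P) = 0.27448 + 0.10071 = 0.37519 bits

log₂(2) = 1.00000 bits

D_KL(P||U) = 1.00000 - 0.37519 = 0.62481 ≈ 0.6248 bits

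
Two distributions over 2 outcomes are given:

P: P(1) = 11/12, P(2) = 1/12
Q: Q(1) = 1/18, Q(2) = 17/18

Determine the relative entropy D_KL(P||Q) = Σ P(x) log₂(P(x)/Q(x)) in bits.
3.4155 bits

D_KL(P||Q) = Σ P(x) log₂(P(x)/Q(x))

Computing term by term:
  P(1)·log₂(P(1)/Q(1)) = (11/12)·log₂((11/12)/(1/18)) = 3.70736
  P(2)·log₂(P(2)/Q(2)) = (1/12)·log₂((1/12)/(17/18)) = -0.29188

D_KL(P||Q) = 3.70736 - 0.29188 = 3.41548 ≈ 3.4155 bits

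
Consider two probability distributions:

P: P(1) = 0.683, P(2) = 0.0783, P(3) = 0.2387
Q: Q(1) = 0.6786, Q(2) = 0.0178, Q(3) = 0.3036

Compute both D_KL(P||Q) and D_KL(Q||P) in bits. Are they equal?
D_KL(P||Q) = 0.0909 bits, D_KL(Q||P) = 0.0610 bits. No, they are not equal.

D_KL(P||Q) = Σ P(x) log₂(P(x)/Q(x))

Computing term by term:
  P(1)·log₂(P(1)/Q(1)) = 0.683·log₂(0.683/0.6786) = 0.00637
  P(2)·log₂(P(2)/Q(2)) = 0.0783·log₂(0.0783/0.0178) = 0.16734
  P(3)·log₂(P(3)/Q(3)) = 0.2387·log₂(0.2387/0.3036) = -0.08282

D_KL(P||Q) = 0.00637 + 0.16734 - 0.08282 = 0.09089 ≈ 0.0909 bits

D_KL(Q||P) = Σ Q(x) log₂(Q(x)/P(x))

Computing term by term:
  Q(1)·log₂(Q(1)/P(1)) = 0.6786·log₂(0.6786/0.683) = -0.00633
  Q(2)·log₂(Q(2)/P(2)) = 0.0178·log₂(0.0178/0.0783) = -0.03804
  Q(3)·log₂(Q(3)/P(3)) = 0.3036·log₂(0.3036/0.2387) = 0.10534

D_KL(Q||P) = -0.00633 - 0.03804 + 0.10534 = 0.06097 ≈ 0.0610 bits

These are NOT equal (difference: 0.0299 bits). KL divergence is asymmetric: D_KL(P||Q) ≠ D_KL(Q||P) in general.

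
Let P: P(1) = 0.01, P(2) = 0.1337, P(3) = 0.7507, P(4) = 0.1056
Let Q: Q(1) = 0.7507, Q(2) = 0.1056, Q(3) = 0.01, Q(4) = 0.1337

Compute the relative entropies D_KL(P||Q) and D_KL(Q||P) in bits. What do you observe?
D_KL(P||Q) = 4.6242 bits, D_KL(Q||P) = 4.6242 bits. The two directions give the same value here, because Q is a self-inverse relabeling of P; in general KL divergence is asymmetric.

D_KL(P||Q) = Σ P(x) log₂(P(x)/Q(x))

Computing term by term:
  P(1)·log₂(P(1)/Q(1)) = 0.01·log₂(0.01/0.7507) = -0.06230
  P(2)·log₂(P(2)/Q(2)) = 0.1337·log₂(0.1337/0.1056) = 0.04551
  P(3)·log₂(P(3)/Q(3)) = 0.7507·log₂(0.7507/0.01) = 4.67698
  P(4)·log₂(P(4)/Q(4)) = 0.1056·log₂(0.1056/0.1337) = -0.03595

D_KL(P||Q) = -0.06230 + 0.04551 + 4.67698 - 0.03595 = 4.62424 ≈ 4.6242 bits

D_KL(Q||P) = Σ Q(x) log₂(Q(x)/P(x))

Computing term by term:
  Q(1)·log₂(Q(1)/P(1)) = 0.7507·log₂(0.7507/0.01) = 4.67698
  Q(2)·log₂(Q(2)/P(2)) = 0.1056·log₂(0.1056/0.1337) = -0.03595
  Q(3)·log₂(Q(3)/P(3)) = 0.01·log₂(0.01/0.7507) = -0.06230
  Q(4)·log₂(Q(4)/P(4)) = 0.1337·log₂(0.1337/0.1056) = 0.04551

D_KL(Q||P) = 4.67698 - 0.03595 - 0.06230 + 0.04551 = 4.62424 ≈ 4.6242 bits

These ARE equal here. Q is P with outcomes relabeled (Q(1) = P(3), Q(2) = P(4), Q(3) = P(1), Q(4) = P(2)) by a relabeling that is its own inverse, so the two sums contain exactly the same terms in a different order. This is a special case — KL divergence is not symmetric in general: D_KL(P||Q) ≠ D_KL(Q||P) for most P, Q.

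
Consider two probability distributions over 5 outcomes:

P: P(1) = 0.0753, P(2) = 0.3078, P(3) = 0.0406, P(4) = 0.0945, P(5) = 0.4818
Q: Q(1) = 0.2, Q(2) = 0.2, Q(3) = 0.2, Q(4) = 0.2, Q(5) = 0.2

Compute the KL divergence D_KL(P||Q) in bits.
0.5009 bits

D_KL(P||Q) = Σ P(x) log₂(P(x)/Q(x))

Computing term by term:
  P(1)·log₂(P(1)/Q(1)) = 0.0753·log₂(0.0753/0.2) = -0.10612
  P(2)·log₂(P(2)/Q(2)) = 0.3078·log₂(0.3078/0.2) = 0.19145
  P(3)·log₂(P(3)/Q(3)) = 0.0406·log₂(0.0406/0.2) = -0.09340
  P(4)·log₂(P(4)/Q(4)) = 0.0945·log₂(0.0945/0.2) = -0.10221
  P(5)·log₂(P(5)/Q(5)) = 0.4818·log₂(0.4818/0.2) = 0.61113

D_KL(P||Q) = -0.10612 + 0.19145 - 0.09340 - 0.10221 + 0.61113 = 0.50085 ≈ 0.5009 bits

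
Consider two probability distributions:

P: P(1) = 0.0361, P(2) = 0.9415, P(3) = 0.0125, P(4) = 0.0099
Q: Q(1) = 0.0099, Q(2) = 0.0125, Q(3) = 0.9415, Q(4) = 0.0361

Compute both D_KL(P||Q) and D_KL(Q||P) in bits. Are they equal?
D_KL(P||Q) = 5.8412 bits, D_KL(Q||P) = 5.8412 bits. Yes, in this case they are equal (although KL divergence is not symmetric in general).

D_KL(P||Q) = Σ P(x) log₂(P(x)/Q(x))

Computing term by term:
  P(1)·log₂(P(1)/Q(1)) = 0.0361·log₂(0.0361/0.0099) = 0.06738
  P(2)·log₂(P(2)/Q(2)) = 0.9415·log₂(0.9415/0.0125) = 5.87022
  P(3)·log₂(P(3)/Q(3)) = 0.0125·log₂(0.0125/0.9415) = -0.07794
  P(4)·log₂(P(4)/Q(4)) = 0.0099·log₂(0.0099/0.0361) = -0.01848

D_KL(P||Q) = 0.06738 + 5.87022 - 0.07794 - 0.01848 = 5.84118 ≈ 5.8412 bits

D_KL(Q||P) = Σ Q(x) log₂(Q(x)/P(x))

Computing term by term:
  Q(1)·log₂(Q(1)/P(1)) = 0.0099·log₂(0.0099/0.0361) = -0.01848
  Q(2)·log₂(Q(2)/P(2)) = 0.0125·log₂(0.0125/0.9415) = -0.07794
  Q(3)·log₂(Q(3)/P(3)) = 0.9415·log₂(0.9415/0.0125) = 5.87022
  Q(4)·log₂(Q(4)/P(4)) = 0.0361·log₂(0.0361/0.0099) = 0.06738

D_KL(Q||P) = -0.01848 - 0.07794 + 5.87022 + 0.06738 = 5.84118 ≈ 5.8412 bits

These ARE equal here. Q is P with outcomes relabeled (Q(1) = P(4), Q(2) = P(3), Q(3) = P(2), Q(4) = P(1)) by a relabeling that is its own inverse, so the two sums contain exactly the same terms in a different order. This is a special case — KL divergence is not symmetric in general: D_KL(P||Q) ≠ D_KL(Q||P) for most P, Q.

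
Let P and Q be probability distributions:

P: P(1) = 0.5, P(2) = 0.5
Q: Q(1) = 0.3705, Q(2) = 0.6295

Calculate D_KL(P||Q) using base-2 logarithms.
0.0501 bits

D_KL(P||Q) = Σ P(x) log₂(P(x)/Q(x))

Computing term by term:
  P(1)·log₂(P(1)/Q(1)) = 0.5·log₂(0.5/0.3705) = 0.21623
  P(2)·log₂(P(2)/Q(2)) = 0.5·log₂(0.5/0.6295) = -0.16614

D_KL(P||Q) = 0.21623 - 0.16614 = 0.05009 ≈ 0.0501 bits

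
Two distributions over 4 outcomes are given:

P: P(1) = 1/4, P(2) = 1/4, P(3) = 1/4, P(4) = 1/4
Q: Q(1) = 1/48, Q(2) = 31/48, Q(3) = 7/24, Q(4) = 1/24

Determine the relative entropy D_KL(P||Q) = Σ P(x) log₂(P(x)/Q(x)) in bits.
1.1446 bits

D_KL(P||Q) = Σ P(x) log₂(P(x)/Q(x))

Computing term by term:
  P(1)·log₂(P(1)/Q(1)) = (1/4)·log₂((1/4)/(1/48)) = 0.89624
  P(2)·log₂(P(2)/Q(2)) = (1/4)·log₂((1/4)/(31/48)) = -0.34231
  P(3)·log₂(P(3)/Q(3)) = (1/4)·log₂((1/4)/(7/24)) = -0.05560
  P(4)·log₂(P(4)/Q(4)) = (1/4)·log₂((1/4)/(1/24)) = 0.64624

D_KL(P||Q) = 0.89624 - 0.34231 - 0.05560 + 0.64624 = 1.14457 ≈ 1.1446 bits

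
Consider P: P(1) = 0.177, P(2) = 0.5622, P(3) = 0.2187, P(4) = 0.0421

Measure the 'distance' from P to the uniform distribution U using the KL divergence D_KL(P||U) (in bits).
0.4187 bits

U(i) = 1/4 for all i

D_KL(P||U) = Σ P(x) log₂(P(x) / (1/4))
           = Σ P(x) log₂(P(x)) + log₂(4)
           = log₂(4) - H(P)

H(P) = -Σ P(x) log₂(P(x)):
  -P(1)·log₂(P(1)) = -(0.177)·log₂(0.177) = 0.44218
  -P(2)·log₂(P(2)) = -(0.5622)·log₂(0.5622) = 0.46710
  -P(3)·log₂(P(3)) = -(0.2187)·log₂(0.2187) = 0.47960
  -P(4)·log₂(P(4)) = -(0.0421)·log₂(0.0421) = 0.19240
H(P) = 0.44218 + 0.46710 + 0.47960 + 0.19240 = 1.58128 bits

log₂(4) = 2.00000 bits

D_KL(P||U) = 2.00000 - 1.58128 = 0.41872 ≈ 0.4187 bits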